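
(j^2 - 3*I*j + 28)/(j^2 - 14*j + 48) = (j^2 - 3*I*j + 28)/(j^2 - 14*j + 48)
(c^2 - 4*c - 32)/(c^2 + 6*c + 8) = (c - 8)/(c + 2)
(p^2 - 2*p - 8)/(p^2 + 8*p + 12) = (p - 4)/(p + 6)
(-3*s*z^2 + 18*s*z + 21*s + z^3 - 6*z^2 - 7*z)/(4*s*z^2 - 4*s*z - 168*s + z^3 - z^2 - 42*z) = (-3*s*z - 3*s + z^2 + z)/(4*s*z + 24*s + z^2 + 6*z)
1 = 1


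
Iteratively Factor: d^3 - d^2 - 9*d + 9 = (d - 3)*(d^2 + 2*d - 3) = (d - 3)*(d + 3)*(d - 1)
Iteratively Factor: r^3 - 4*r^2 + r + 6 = (r - 3)*(r^2 - r - 2) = (r - 3)*(r + 1)*(r - 2)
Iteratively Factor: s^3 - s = (s - 1)*(s^2 + s) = (s - 1)*(s + 1)*(s)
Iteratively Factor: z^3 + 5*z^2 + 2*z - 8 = (z + 4)*(z^2 + z - 2) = (z + 2)*(z + 4)*(z - 1)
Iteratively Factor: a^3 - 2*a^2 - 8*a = (a + 2)*(a^2 - 4*a) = a*(a + 2)*(a - 4)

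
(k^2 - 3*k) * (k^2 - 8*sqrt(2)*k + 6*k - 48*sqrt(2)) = k^4 - 8*sqrt(2)*k^3 + 3*k^3 - 24*sqrt(2)*k^2 - 18*k^2 + 144*sqrt(2)*k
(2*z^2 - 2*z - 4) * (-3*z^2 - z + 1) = -6*z^4 + 4*z^3 + 16*z^2 + 2*z - 4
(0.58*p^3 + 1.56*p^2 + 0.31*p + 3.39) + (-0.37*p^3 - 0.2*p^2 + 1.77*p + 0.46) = 0.21*p^3 + 1.36*p^2 + 2.08*p + 3.85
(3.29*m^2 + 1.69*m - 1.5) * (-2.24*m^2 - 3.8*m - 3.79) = -7.3696*m^4 - 16.2876*m^3 - 15.5311*m^2 - 0.705100000000001*m + 5.685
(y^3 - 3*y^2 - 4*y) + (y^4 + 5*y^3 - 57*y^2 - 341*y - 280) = y^4 + 6*y^3 - 60*y^2 - 345*y - 280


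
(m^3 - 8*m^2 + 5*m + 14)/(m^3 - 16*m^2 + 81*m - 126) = (m^2 - m - 2)/(m^2 - 9*m + 18)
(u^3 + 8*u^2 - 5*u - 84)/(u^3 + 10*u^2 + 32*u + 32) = (u^2 + 4*u - 21)/(u^2 + 6*u + 8)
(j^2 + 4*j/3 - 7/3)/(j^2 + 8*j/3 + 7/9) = 3*(j - 1)/(3*j + 1)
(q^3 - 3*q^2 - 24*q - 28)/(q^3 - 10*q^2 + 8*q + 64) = (q^2 - 5*q - 14)/(q^2 - 12*q + 32)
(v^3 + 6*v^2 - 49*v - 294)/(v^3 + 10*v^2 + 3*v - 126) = (v - 7)/(v - 3)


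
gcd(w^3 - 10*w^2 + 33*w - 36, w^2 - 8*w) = 1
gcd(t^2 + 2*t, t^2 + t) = t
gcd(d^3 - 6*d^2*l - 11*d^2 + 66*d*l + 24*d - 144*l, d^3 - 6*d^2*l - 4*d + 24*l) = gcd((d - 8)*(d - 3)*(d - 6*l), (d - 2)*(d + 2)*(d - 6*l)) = d - 6*l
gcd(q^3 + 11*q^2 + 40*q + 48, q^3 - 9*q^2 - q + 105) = q + 3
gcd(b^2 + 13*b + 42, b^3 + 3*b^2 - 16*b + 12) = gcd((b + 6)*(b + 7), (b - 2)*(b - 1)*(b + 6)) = b + 6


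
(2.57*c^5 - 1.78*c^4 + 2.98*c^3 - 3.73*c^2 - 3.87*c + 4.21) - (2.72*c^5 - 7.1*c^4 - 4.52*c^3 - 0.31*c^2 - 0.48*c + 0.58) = -0.15*c^5 + 5.32*c^4 + 7.5*c^3 - 3.42*c^2 - 3.39*c + 3.63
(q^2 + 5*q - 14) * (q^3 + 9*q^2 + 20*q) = q^5 + 14*q^4 + 51*q^3 - 26*q^2 - 280*q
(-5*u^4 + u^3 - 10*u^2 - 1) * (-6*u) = 30*u^5 - 6*u^4 + 60*u^3 + 6*u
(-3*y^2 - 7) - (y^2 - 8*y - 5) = -4*y^2 + 8*y - 2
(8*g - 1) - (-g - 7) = 9*g + 6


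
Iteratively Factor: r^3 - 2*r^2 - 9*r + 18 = (r + 3)*(r^2 - 5*r + 6) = (r - 2)*(r + 3)*(r - 3)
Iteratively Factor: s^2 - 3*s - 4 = (s + 1)*(s - 4)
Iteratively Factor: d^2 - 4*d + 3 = (d - 1)*(d - 3)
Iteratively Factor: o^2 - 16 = (o + 4)*(o - 4)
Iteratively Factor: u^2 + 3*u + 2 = (u + 2)*(u + 1)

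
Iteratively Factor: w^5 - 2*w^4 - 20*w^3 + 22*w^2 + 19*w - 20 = (w - 1)*(w^4 - w^3 - 21*w^2 + w + 20) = (w - 1)*(w + 4)*(w^3 - 5*w^2 - w + 5) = (w - 5)*(w - 1)*(w + 4)*(w^2 - 1) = (w - 5)*(w - 1)*(w + 1)*(w + 4)*(w - 1)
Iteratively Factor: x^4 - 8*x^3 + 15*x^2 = (x - 3)*(x^3 - 5*x^2) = (x - 5)*(x - 3)*(x^2) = x*(x - 5)*(x - 3)*(x)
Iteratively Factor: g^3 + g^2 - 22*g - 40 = (g + 2)*(g^2 - g - 20) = (g + 2)*(g + 4)*(g - 5)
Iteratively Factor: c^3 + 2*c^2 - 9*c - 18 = (c + 3)*(c^2 - c - 6) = (c + 2)*(c + 3)*(c - 3)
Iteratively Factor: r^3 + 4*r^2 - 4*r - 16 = (r + 4)*(r^2 - 4) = (r - 2)*(r + 4)*(r + 2)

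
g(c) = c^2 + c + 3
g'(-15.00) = -29.00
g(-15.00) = 213.00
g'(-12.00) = -23.00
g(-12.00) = 135.00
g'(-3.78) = -6.56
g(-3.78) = 13.51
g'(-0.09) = 0.82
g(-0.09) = 2.92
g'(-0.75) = -0.50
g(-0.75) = 2.81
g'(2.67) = 6.34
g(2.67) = 12.80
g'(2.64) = 6.28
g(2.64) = 12.61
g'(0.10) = 1.20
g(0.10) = 3.11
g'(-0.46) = 0.08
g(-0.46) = 2.75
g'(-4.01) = -7.02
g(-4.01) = 15.07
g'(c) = 2*c + 1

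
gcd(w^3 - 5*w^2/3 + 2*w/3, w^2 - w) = w^2 - w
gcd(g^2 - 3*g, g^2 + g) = g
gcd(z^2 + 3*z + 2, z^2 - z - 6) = z + 2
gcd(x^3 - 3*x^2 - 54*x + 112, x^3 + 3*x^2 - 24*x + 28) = x^2 + 5*x - 14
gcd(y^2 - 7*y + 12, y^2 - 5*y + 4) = y - 4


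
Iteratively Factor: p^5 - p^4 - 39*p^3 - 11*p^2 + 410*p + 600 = (p - 5)*(p^4 + 4*p^3 - 19*p^2 - 106*p - 120) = (p - 5)*(p + 2)*(p^3 + 2*p^2 - 23*p - 60) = (p - 5)*(p + 2)*(p + 4)*(p^2 - 2*p - 15) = (p - 5)*(p + 2)*(p + 3)*(p + 4)*(p - 5)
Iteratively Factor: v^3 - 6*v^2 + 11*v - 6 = (v - 2)*(v^2 - 4*v + 3) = (v - 3)*(v - 2)*(v - 1)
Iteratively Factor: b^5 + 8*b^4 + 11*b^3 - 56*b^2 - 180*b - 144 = (b - 3)*(b^4 + 11*b^3 + 44*b^2 + 76*b + 48) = (b - 3)*(b + 2)*(b^3 + 9*b^2 + 26*b + 24) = (b - 3)*(b + 2)^2*(b^2 + 7*b + 12) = (b - 3)*(b + 2)^2*(b + 4)*(b + 3)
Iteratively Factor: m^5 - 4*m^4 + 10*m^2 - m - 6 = (m - 1)*(m^4 - 3*m^3 - 3*m^2 + 7*m + 6) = (m - 2)*(m - 1)*(m^3 - m^2 - 5*m - 3) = (m - 2)*(m - 1)*(m + 1)*(m^2 - 2*m - 3) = (m - 2)*(m - 1)*(m + 1)^2*(m - 3)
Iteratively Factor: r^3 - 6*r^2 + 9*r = (r - 3)*(r^2 - 3*r) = (r - 3)^2*(r)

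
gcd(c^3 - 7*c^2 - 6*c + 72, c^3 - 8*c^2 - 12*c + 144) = c - 6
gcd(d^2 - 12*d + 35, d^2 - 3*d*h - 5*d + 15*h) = d - 5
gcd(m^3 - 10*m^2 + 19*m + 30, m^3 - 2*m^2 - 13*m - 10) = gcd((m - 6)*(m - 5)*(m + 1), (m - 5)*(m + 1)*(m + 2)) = m^2 - 4*m - 5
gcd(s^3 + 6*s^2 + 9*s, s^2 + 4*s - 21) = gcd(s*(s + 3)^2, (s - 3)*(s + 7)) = 1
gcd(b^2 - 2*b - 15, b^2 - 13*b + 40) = b - 5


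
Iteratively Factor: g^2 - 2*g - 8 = (g - 4)*(g + 2)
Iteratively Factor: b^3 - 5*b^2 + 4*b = (b - 1)*(b^2 - 4*b) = b*(b - 1)*(b - 4)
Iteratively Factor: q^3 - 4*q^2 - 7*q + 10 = (q - 5)*(q^2 + q - 2) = (q - 5)*(q - 1)*(q + 2)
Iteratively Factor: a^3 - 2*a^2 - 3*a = (a - 3)*(a^2 + a) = (a - 3)*(a + 1)*(a)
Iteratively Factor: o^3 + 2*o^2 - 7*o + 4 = (o - 1)*(o^2 + 3*o - 4) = (o - 1)^2*(o + 4)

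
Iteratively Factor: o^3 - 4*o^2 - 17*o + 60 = (o + 4)*(o^2 - 8*o + 15) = (o - 5)*(o + 4)*(o - 3)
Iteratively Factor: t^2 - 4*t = (t - 4)*(t)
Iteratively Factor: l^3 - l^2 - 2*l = (l)*(l^2 - l - 2) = l*(l - 2)*(l + 1)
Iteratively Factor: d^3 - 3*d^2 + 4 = (d - 2)*(d^2 - d - 2) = (d - 2)*(d + 1)*(d - 2)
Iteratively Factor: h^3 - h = (h - 1)*(h^2 + h) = h*(h - 1)*(h + 1)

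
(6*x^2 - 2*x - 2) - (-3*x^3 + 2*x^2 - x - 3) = 3*x^3 + 4*x^2 - x + 1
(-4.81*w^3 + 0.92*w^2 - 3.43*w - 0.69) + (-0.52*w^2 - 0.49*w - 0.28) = -4.81*w^3 + 0.4*w^2 - 3.92*w - 0.97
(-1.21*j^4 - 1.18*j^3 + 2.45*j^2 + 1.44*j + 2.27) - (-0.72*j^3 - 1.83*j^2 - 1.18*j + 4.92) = -1.21*j^4 - 0.46*j^3 + 4.28*j^2 + 2.62*j - 2.65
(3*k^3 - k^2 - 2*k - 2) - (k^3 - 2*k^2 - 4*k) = 2*k^3 + k^2 + 2*k - 2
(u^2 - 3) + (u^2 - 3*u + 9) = 2*u^2 - 3*u + 6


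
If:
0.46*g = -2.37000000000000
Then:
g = -5.15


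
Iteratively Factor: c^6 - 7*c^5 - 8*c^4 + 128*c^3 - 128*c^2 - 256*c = (c + 4)*(c^5 - 11*c^4 + 36*c^3 - 16*c^2 - 64*c) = (c - 4)*(c + 4)*(c^4 - 7*c^3 + 8*c^2 + 16*c) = c*(c - 4)*(c + 4)*(c^3 - 7*c^2 + 8*c + 16) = c*(c - 4)^2*(c + 4)*(c^2 - 3*c - 4) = c*(c - 4)^3*(c + 4)*(c + 1)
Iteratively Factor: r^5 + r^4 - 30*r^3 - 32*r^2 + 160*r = (r + 4)*(r^4 - 3*r^3 - 18*r^2 + 40*r) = (r - 5)*(r + 4)*(r^3 + 2*r^2 - 8*r) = (r - 5)*(r - 2)*(r + 4)*(r^2 + 4*r) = (r - 5)*(r - 2)*(r + 4)^2*(r)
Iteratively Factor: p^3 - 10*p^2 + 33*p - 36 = (p - 4)*(p^2 - 6*p + 9) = (p - 4)*(p - 3)*(p - 3)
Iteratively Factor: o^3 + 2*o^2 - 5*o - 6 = (o + 1)*(o^2 + o - 6) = (o + 1)*(o + 3)*(o - 2)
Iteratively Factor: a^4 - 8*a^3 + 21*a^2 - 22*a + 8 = (a - 2)*(a^3 - 6*a^2 + 9*a - 4) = (a - 2)*(a - 1)*(a^2 - 5*a + 4) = (a - 4)*(a - 2)*(a - 1)*(a - 1)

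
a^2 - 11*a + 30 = (a - 6)*(a - 5)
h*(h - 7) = h^2 - 7*h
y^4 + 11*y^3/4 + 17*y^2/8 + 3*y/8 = y*(y + 1/4)*(y + 1)*(y + 3/2)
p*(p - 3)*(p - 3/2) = p^3 - 9*p^2/2 + 9*p/2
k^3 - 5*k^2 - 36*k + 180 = (k - 6)*(k - 5)*(k + 6)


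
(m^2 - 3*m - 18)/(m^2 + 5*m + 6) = (m - 6)/(m + 2)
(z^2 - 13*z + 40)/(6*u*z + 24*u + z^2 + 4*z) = (z^2 - 13*z + 40)/(6*u*z + 24*u + z^2 + 4*z)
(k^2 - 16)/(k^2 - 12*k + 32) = (k + 4)/(k - 8)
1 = 1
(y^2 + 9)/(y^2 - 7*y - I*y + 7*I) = (y^2 + 9)/(y^2 - 7*y - I*y + 7*I)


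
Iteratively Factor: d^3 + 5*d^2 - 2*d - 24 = (d - 2)*(d^2 + 7*d + 12) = (d - 2)*(d + 4)*(d + 3)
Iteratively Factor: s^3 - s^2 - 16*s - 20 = (s + 2)*(s^2 - 3*s - 10) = (s + 2)^2*(s - 5)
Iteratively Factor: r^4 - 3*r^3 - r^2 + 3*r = (r)*(r^3 - 3*r^2 - r + 3) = r*(r + 1)*(r^2 - 4*r + 3) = r*(r - 3)*(r + 1)*(r - 1)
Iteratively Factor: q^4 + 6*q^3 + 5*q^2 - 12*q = (q - 1)*(q^3 + 7*q^2 + 12*q) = q*(q - 1)*(q^2 + 7*q + 12) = q*(q - 1)*(q + 4)*(q + 3)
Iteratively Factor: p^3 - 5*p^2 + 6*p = (p - 2)*(p^2 - 3*p) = (p - 3)*(p - 2)*(p)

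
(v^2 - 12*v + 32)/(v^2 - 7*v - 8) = (v - 4)/(v + 1)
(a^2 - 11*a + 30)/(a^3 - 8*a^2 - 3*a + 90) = 1/(a + 3)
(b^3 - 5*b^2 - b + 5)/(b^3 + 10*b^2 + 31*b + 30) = (b^3 - 5*b^2 - b + 5)/(b^3 + 10*b^2 + 31*b + 30)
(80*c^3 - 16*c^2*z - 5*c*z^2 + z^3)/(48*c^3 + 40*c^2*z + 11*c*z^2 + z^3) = (20*c^2 - 9*c*z + z^2)/(12*c^2 + 7*c*z + z^2)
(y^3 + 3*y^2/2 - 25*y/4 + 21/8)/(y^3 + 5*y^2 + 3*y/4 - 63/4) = (y - 1/2)/(y + 3)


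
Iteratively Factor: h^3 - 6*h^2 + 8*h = (h - 2)*(h^2 - 4*h) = (h - 4)*(h - 2)*(h)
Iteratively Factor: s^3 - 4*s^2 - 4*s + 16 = (s - 4)*(s^2 - 4) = (s - 4)*(s + 2)*(s - 2)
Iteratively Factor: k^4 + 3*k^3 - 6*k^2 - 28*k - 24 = (k + 2)*(k^3 + k^2 - 8*k - 12) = (k - 3)*(k + 2)*(k^2 + 4*k + 4) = (k - 3)*(k + 2)^2*(k + 2)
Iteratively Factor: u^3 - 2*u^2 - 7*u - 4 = (u - 4)*(u^2 + 2*u + 1) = (u - 4)*(u + 1)*(u + 1)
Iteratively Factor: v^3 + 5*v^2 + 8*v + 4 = (v + 1)*(v^2 + 4*v + 4) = (v + 1)*(v + 2)*(v + 2)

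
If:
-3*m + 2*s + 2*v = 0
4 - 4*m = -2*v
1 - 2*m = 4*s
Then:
No Solution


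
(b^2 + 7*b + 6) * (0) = 0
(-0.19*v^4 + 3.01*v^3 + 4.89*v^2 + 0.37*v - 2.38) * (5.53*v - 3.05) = -1.0507*v^5 + 17.2248*v^4 + 17.8612*v^3 - 12.8684*v^2 - 14.2899*v + 7.259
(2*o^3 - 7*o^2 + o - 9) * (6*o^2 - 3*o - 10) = 12*o^5 - 48*o^4 + 7*o^3 + 13*o^2 + 17*o + 90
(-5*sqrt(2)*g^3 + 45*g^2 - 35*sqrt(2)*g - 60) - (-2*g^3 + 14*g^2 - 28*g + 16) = -5*sqrt(2)*g^3 + 2*g^3 + 31*g^2 - 35*sqrt(2)*g + 28*g - 76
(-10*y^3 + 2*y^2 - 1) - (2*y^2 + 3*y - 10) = -10*y^3 - 3*y + 9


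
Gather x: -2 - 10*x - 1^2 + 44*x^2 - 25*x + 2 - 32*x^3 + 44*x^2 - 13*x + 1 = -32*x^3 + 88*x^2 - 48*x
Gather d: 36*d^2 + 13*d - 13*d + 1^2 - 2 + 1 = 36*d^2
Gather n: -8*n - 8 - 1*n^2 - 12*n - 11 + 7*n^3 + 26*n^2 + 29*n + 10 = 7*n^3 + 25*n^2 + 9*n - 9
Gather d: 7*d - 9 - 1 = 7*d - 10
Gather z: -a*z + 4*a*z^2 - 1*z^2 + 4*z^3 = -a*z + 4*z^3 + z^2*(4*a - 1)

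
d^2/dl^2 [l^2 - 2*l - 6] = 2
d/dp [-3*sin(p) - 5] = -3*cos(p)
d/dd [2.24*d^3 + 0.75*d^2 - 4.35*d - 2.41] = 6.72*d^2 + 1.5*d - 4.35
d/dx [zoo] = 0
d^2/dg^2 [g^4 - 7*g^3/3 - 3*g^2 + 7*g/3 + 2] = 12*g^2 - 14*g - 6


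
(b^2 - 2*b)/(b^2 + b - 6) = b/(b + 3)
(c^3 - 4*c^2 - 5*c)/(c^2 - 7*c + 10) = c*(c + 1)/(c - 2)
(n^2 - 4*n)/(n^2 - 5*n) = (n - 4)/(n - 5)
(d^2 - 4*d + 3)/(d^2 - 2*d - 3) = (d - 1)/(d + 1)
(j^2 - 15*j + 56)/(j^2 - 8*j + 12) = (j^2 - 15*j + 56)/(j^2 - 8*j + 12)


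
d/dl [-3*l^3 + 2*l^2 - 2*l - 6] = -9*l^2 + 4*l - 2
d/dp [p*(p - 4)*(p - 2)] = 3*p^2 - 12*p + 8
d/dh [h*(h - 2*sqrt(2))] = 2*h - 2*sqrt(2)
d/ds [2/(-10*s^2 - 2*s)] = (10*s + 1)/(s^2*(5*s + 1)^2)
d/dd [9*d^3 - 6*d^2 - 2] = 3*d*(9*d - 4)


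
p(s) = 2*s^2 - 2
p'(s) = 4*s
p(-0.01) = -2.00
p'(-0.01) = -0.04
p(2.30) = 8.58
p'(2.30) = 9.20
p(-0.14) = -1.96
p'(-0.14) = -0.56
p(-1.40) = 1.92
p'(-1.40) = -5.60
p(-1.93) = 5.45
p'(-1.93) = -7.72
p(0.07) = -1.99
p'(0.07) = 0.28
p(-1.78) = 4.34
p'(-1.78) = -7.12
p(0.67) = -1.10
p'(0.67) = 2.68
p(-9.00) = 160.00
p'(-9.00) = -36.00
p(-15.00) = 448.00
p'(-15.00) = -60.00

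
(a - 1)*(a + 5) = a^2 + 4*a - 5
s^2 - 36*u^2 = (s - 6*u)*(s + 6*u)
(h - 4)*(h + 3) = h^2 - h - 12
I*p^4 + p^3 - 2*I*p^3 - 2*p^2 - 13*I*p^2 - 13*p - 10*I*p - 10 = (p - 5)*(p + 2)*(p - I)*(I*p + I)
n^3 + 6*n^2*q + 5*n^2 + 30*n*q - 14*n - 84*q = (n - 2)*(n + 7)*(n + 6*q)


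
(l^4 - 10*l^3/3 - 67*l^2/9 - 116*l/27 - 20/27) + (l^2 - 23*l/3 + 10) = l^4 - 10*l^3/3 - 58*l^2/9 - 323*l/27 + 250/27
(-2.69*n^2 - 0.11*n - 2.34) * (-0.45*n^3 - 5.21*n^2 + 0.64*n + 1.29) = 1.2105*n^5 + 14.0644*n^4 - 0.0955*n^3 + 8.6509*n^2 - 1.6395*n - 3.0186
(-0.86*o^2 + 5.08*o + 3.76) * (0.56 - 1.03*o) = 0.8858*o^3 - 5.714*o^2 - 1.028*o + 2.1056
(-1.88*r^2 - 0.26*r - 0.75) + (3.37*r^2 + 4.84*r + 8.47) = 1.49*r^2 + 4.58*r + 7.72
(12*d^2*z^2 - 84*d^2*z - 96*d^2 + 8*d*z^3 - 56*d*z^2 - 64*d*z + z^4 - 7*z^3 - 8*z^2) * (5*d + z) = 60*d^3*z^2 - 420*d^3*z - 480*d^3 + 52*d^2*z^3 - 364*d^2*z^2 - 416*d^2*z + 13*d*z^4 - 91*d*z^3 - 104*d*z^2 + z^5 - 7*z^4 - 8*z^3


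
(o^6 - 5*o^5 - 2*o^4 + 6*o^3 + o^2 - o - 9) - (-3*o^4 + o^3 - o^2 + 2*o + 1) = o^6 - 5*o^5 + o^4 + 5*o^3 + 2*o^2 - 3*o - 10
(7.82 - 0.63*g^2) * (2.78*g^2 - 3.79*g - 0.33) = -1.7514*g^4 + 2.3877*g^3 + 21.9475*g^2 - 29.6378*g - 2.5806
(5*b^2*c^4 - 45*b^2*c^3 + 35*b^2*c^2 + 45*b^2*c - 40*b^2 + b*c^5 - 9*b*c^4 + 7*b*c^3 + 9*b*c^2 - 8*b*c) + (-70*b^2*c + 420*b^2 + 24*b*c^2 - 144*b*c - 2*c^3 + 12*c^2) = 5*b^2*c^4 - 45*b^2*c^3 + 35*b^2*c^2 - 25*b^2*c + 380*b^2 + b*c^5 - 9*b*c^4 + 7*b*c^3 + 33*b*c^2 - 152*b*c - 2*c^3 + 12*c^2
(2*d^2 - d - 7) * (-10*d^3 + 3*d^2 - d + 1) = -20*d^5 + 16*d^4 + 65*d^3 - 18*d^2 + 6*d - 7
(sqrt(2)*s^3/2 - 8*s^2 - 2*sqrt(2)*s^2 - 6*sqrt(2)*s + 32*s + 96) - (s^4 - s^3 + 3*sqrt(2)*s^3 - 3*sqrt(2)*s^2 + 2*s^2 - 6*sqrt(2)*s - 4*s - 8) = -s^4 - 5*sqrt(2)*s^3/2 + s^3 - 10*s^2 + sqrt(2)*s^2 + 36*s + 104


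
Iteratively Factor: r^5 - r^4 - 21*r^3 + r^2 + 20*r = (r + 1)*(r^4 - 2*r^3 - 19*r^2 + 20*r) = (r + 1)*(r + 4)*(r^3 - 6*r^2 + 5*r) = (r - 1)*(r + 1)*(r + 4)*(r^2 - 5*r) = r*(r - 1)*(r + 1)*(r + 4)*(r - 5)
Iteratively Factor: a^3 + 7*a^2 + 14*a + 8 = (a + 1)*(a^2 + 6*a + 8) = (a + 1)*(a + 2)*(a + 4)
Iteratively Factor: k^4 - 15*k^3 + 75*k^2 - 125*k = (k)*(k^3 - 15*k^2 + 75*k - 125) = k*(k - 5)*(k^2 - 10*k + 25) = k*(k - 5)^2*(k - 5)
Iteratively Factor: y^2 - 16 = (y - 4)*(y + 4)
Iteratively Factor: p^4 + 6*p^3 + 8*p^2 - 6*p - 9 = (p + 3)*(p^3 + 3*p^2 - p - 3) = (p - 1)*(p + 3)*(p^2 + 4*p + 3) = (p - 1)*(p + 3)^2*(p + 1)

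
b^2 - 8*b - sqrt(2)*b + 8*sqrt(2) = (b - 8)*(b - sqrt(2))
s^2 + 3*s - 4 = (s - 1)*(s + 4)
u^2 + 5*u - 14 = (u - 2)*(u + 7)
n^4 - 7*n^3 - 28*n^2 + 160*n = n*(n - 8)*(n - 4)*(n + 5)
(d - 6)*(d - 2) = d^2 - 8*d + 12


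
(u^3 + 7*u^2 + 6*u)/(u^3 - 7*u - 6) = u*(u + 6)/(u^2 - u - 6)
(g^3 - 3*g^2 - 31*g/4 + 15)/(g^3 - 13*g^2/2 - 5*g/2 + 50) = (g - 3/2)/(g - 5)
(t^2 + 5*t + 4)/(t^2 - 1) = (t + 4)/(t - 1)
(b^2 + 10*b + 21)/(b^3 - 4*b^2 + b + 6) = (b^2 + 10*b + 21)/(b^3 - 4*b^2 + b + 6)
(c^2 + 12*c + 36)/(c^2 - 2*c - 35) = (c^2 + 12*c + 36)/(c^2 - 2*c - 35)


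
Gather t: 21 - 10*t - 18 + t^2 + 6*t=t^2 - 4*t + 3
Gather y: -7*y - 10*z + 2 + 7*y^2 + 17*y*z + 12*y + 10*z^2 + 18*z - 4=7*y^2 + y*(17*z + 5) + 10*z^2 + 8*z - 2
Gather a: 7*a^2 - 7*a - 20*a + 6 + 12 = 7*a^2 - 27*a + 18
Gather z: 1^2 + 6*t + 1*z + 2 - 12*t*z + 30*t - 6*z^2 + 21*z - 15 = 36*t - 6*z^2 + z*(22 - 12*t) - 12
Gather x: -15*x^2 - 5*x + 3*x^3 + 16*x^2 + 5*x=3*x^3 + x^2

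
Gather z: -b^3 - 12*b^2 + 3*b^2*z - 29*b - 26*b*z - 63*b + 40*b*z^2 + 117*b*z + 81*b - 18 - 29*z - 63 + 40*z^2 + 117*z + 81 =-b^3 - 12*b^2 - 11*b + z^2*(40*b + 40) + z*(3*b^2 + 91*b + 88)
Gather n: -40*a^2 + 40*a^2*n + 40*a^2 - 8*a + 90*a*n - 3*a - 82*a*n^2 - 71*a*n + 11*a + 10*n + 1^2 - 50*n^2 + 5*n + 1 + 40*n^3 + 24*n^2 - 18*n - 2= 40*n^3 + n^2*(-82*a - 26) + n*(40*a^2 + 19*a - 3)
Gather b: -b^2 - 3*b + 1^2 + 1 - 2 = -b^2 - 3*b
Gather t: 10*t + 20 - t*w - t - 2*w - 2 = t*(9 - w) - 2*w + 18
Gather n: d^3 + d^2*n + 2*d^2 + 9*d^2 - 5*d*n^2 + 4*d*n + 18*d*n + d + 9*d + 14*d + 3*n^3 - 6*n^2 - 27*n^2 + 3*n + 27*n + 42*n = d^3 + 11*d^2 + 24*d + 3*n^3 + n^2*(-5*d - 33) + n*(d^2 + 22*d + 72)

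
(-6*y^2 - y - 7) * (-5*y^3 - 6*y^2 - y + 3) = 30*y^5 + 41*y^4 + 47*y^3 + 25*y^2 + 4*y - 21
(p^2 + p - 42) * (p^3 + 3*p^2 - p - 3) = p^5 + 4*p^4 - 40*p^3 - 130*p^2 + 39*p + 126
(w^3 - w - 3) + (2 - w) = w^3 - 2*w - 1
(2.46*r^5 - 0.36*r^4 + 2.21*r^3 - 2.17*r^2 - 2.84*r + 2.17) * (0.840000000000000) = 2.0664*r^5 - 0.3024*r^4 + 1.8564*r^3 - 1.8228*r^2 - 2.3856*r + 1.8228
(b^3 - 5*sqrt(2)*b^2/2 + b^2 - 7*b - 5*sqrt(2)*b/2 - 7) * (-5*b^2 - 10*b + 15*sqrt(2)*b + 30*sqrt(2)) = -5*b^5 - 15*b^4 + 55*sqrt(2)*b^4/2 - 50*b^3 + 165*sqrt(2)*b^3/2 - 120*b^2 - 50*sqrt(2)*b^2 - 315*sqrt(2)*b - 80*b - 210*sqrt(2)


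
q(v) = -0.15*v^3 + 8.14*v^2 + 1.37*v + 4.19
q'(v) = -0.45*v^2 + 16.28*v + 1.37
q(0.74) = 9.60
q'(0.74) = 13.17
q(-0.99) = 10.96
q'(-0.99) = -15.19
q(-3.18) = 86.97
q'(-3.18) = -54.95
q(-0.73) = 7.59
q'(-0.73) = -10.75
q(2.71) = 64.70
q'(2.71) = 42.18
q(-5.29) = 246.94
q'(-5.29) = -97.34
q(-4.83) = 204.37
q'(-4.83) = -87.76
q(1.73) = 30.15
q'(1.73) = 28.19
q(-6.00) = 321.41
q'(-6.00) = -112.51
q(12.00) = 933.59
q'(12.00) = 131.93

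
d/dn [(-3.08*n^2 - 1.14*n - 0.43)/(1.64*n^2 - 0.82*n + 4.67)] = (4.3952*n^2 - 27.3568*n - 5.6764)/(2.6896*n^4 - 2.6896*n^3 + 15.99*n^2 - 7.6588*n + 21.8089)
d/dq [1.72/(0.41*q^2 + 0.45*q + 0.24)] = (-1.4104*q - 0.774)/(0.41*q^2 + 0.45*q + 0.24)^2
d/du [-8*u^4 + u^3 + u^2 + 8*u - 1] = -32*u^3 + 3*u^2 + 2*u + 8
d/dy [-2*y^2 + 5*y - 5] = 5 - 4*y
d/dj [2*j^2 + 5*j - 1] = 4*j + 5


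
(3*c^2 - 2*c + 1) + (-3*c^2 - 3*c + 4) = 5 - 5*c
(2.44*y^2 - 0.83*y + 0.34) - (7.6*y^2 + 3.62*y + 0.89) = -5.16*y^2 - 4.45*y - 0.55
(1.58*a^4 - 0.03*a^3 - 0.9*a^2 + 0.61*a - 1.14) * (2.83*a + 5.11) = 4.4714*a^5 + 7.9889*a^4 - 2.7003*a^3 - 2.8727*a^2 - 0.1091*a - 5.8254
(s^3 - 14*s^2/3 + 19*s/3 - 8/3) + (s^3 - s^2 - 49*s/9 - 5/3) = 2*s^3 - 17*s^2/3 + 8*s/9 - 13/3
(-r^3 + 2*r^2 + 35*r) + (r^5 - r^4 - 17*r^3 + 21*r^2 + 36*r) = r^5 - r^4 - 18*r^3 + 23*r^2 + 71*r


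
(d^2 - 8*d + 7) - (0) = d^2 - 8*d + 7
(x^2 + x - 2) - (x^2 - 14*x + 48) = 15*x - 50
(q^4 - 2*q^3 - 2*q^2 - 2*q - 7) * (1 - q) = -q^5 + 3*q^4 + 5*q - 7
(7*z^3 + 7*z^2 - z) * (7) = 49*z^3 + 49*z^2 - 7*z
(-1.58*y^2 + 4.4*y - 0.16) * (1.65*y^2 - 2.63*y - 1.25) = -2.607*y^4 + 11.4154*y^3 - 9.861*y^2 - 5.0792*y + 0.2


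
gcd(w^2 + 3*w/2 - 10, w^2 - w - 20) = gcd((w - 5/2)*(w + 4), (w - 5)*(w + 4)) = w + 4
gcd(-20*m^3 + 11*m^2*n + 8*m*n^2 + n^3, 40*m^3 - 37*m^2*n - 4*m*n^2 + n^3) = 5*m^2 - 4*m*n - n^2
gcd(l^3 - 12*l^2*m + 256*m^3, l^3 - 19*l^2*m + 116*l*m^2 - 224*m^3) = l - 8*m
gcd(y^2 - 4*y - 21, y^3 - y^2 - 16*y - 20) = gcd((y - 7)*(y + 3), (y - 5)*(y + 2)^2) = 1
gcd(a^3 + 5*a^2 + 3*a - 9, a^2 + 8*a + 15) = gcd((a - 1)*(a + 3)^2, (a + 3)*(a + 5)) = a + 3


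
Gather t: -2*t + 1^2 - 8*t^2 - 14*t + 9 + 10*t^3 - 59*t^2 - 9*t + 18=10*t^3 - 67*t^2 - 25*t + 28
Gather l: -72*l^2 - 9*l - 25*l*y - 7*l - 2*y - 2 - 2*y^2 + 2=-72*l^2 + l*(-25*y - 16) - 2*y^2 - 2*y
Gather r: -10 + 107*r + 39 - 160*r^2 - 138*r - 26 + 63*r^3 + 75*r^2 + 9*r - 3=63*r^3 - 85*r^2 - 22*r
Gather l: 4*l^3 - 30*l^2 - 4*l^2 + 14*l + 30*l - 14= 4*l^3 - 34*l^2 + 44*l - 14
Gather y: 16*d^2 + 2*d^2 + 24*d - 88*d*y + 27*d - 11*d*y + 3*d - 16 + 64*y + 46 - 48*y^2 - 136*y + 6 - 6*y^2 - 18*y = 18*d^2 + 54*d - 54*y^2 + y*(-99*d - 90) + 36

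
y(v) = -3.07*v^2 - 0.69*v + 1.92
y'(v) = -6.14*v - 0.69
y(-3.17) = -26.74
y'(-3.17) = 18.77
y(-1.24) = -1.94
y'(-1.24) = 6.92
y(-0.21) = 1.93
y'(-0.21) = 0.60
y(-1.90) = -7.85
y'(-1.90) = 10.98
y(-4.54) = -58.23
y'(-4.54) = 27.19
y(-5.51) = -87.48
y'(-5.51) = 33.14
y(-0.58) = 1.29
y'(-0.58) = 2.87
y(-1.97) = -8.64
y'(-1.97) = 11.41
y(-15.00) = -678.48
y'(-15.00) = 91.41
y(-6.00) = -104.46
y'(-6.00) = 36.15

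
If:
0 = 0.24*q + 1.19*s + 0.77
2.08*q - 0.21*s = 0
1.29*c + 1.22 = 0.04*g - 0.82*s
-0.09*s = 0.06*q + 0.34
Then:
No Solution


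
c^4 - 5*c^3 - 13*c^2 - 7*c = c*(c - 7)*(c + 1)^2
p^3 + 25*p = p*(p - 5*I)*(p + 5*I)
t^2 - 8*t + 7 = (t - 7)*(t - 1)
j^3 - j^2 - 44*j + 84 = (j - 6)*(j - 2)*(j + 7)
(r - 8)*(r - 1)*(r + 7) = r^3 - 2*r^2 - 55*r + 56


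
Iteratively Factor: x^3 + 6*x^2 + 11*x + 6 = (x + 2)*(x^2 + 4*x + 3) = (x + 1)*(x + 2)*(x + 3)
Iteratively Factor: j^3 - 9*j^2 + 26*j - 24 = (j - 2)*(j^2 - 7*j + 12) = (j - 4)*(j - 2)*(j - 3)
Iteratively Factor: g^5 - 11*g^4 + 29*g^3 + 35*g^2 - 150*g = (g + 2)*(g^4 - 13*g^3 + 55*g^2 - 75*g) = (g - 5)*(g + 2)*(g^3 - 8*g^2 + 15*g) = g*(g - 5)*(g + 2)*(g^2 - 8*g + 15) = g*(g - 5)*(g - 3)*(g + 2)*(g - 5)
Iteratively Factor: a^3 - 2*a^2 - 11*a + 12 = (a + 3)*(a^2 - 5*a + 4) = (a - 4)*(a + 3)*(a - 1)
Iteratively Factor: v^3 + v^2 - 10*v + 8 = (v - 1)*(v^2 + 2*v - 8) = (v - 1)*(v + 4)*(v - 2)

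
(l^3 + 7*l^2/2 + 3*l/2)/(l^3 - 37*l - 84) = l*(2*l + 1)/(2*(l^2 - 3*l - 28))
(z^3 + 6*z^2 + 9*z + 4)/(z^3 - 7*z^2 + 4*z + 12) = (z^2 + 5*z + 4)/(z^2 - 8*z + 12)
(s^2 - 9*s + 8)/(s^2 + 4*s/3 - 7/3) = 3*(s - 8)/(3*s + 7)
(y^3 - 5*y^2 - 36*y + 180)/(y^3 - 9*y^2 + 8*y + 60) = (y + 6)/(y + 2)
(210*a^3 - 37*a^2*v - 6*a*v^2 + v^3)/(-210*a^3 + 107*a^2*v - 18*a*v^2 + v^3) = (6*a + v)/(-6*a + v)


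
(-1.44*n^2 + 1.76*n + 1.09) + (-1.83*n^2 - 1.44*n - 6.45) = -3.27*n^2 + 0.32*n - 5.36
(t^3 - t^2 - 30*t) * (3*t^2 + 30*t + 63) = 3*t^5 + 27*t^4 - 57*t^3 - 963*t^2 - 1890*t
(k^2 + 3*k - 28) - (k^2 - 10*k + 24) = 13*k - 52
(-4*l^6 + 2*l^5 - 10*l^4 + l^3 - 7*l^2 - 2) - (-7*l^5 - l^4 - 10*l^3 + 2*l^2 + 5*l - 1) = -4*l^6 + 9*l^5 - 9*l^4 + 11*l^3 - 9*l^2 - 5*l - 1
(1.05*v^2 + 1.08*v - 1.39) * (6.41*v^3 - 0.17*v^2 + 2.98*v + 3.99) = 6.7305*v^5 + 6.7443*v^4 - 5.9645*v^3 + 7.6442*v^2 + 0.167000000000001*v - 5.5461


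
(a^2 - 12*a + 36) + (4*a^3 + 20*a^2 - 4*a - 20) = 4*a^3 + 21*a^2 - 16*a + 16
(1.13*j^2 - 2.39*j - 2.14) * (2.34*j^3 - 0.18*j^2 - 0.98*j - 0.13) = 2.6442*j^5 - 5.796*j^4 - 5.6848*j^3 + 2.5805*j^2 + 2.4079*j + 0.2782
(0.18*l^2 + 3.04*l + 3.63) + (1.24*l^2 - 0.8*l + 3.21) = 1.42*l^2 + 2.24*l + 6.84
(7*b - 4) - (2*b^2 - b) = -2*b^2 + 8*b - 4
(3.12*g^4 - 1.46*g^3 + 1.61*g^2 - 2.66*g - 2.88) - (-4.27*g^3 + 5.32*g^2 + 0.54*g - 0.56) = 3.12*g^4 + 2.81*g^3 - 3.71*g^2 - 3.2*g - 2.32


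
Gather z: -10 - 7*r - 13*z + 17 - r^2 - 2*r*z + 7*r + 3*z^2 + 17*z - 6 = -r^2 + 3*z^2 + z*(4 - 2*r) + 1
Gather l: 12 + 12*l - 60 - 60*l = -48*l - 48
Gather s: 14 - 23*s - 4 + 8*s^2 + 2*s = 8*s^2 - 21*s + 10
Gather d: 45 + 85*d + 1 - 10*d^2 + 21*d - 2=-10*d^2 + 106*d + 44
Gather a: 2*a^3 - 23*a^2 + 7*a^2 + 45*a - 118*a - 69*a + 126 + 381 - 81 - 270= 2*a^3 - 16*a^2 - 142*a + 156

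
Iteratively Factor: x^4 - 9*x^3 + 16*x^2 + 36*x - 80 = (x - 4)*(x^3 - 5*x^2 - 4*x + 20) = (x - 4)*(x + 2)*(x^2 - 7*x + 10) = (x - 5)*(x - 4)*(x + 2)*(x - 2)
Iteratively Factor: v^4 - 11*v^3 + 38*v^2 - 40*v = (v - 5)*(v^3 - 6*v^2 + 8*v) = (v - 5)*(v - 2)*(v^2 - 4*v) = (v - 5)*(v - 4)*(v - 2)*(v)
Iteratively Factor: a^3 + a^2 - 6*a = (a + 3)*(a^2 - 2*a) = a*(a + 3)*(a - 2)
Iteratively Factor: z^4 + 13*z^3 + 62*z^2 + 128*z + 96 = (z + 4)*(z^3 + 9*z^2 + 26*z + 24) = (z + 3)*(z + 4)*(z^2 + 6*z + 8) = (z + 2)*(z + 3)*(z + 4)*(z + 4)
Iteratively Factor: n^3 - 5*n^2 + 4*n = (n - 1)*(n^2 - 4*n) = (n - 4)*(n - 1)*(n)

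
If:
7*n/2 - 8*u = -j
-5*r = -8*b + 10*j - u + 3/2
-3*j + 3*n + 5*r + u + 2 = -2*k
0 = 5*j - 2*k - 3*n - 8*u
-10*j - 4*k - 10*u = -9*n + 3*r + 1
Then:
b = 1869*u/808 - 87/1616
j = 1263*u/808 + 7/808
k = 41/1616 - 4607*u/1616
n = 743*u/404 - 1/404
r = 313*u/404 - 163/404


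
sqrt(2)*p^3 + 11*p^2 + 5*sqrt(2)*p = p*(p + 5*sqrt(2))*(sqrt(2)*p + 1)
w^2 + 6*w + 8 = (w + 2)*(w + 4)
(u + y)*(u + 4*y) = u^2 + 5*u*y + 4*y^2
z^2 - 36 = (z - 6)*(z + 6)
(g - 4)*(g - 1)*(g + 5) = g^3 - 21*g + 20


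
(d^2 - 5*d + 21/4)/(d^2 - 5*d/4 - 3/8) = 2*(2*d - 7)/(4*d + 1)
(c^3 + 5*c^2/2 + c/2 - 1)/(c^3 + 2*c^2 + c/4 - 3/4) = 2*(c + 2)/(2*c + 3)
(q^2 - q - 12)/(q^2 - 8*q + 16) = (q + 3)/(q - 4)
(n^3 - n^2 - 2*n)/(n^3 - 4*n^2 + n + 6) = n/(n - 3)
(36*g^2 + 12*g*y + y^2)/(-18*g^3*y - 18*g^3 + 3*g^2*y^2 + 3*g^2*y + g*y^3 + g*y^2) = (6*g + y)/(g*(-3*g*y - 3*g + y^2 + y))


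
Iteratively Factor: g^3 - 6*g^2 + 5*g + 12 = (g - 3)*(g^2 - 3*g - 4) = (g - 4)*(g - 3)*(g + 1)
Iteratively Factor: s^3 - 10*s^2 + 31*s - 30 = (s - 2)*(s^2 - 8*s + 15) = (s - 5)*(s - 2)*(s - 3)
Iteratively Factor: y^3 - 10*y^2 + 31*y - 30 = (y - 3)*(y^2 - 7*y + 10) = (y - 5)*(y - 3)*(y - 2)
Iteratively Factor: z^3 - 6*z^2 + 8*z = (z - 4)*(z^2 - 2*z) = (z - 4)*(z - 2)*(z)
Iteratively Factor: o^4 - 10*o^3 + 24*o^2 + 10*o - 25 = (o - 5)*(o^3 - 5*o^2 - o + 5) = (o - 5)^2*(o^2 - 1) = (o - 5)^2*(o - 1)*(o + 1)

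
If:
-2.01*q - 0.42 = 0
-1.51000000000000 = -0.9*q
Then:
No Solution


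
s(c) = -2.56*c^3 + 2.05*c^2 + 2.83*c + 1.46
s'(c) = -7.68*c^2 + 4.1*c + 2.83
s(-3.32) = 108.34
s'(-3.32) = -95.43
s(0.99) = 3.79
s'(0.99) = -0.64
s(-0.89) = 2.37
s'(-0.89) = -6.90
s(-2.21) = 32.85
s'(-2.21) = -43.74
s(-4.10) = 200.76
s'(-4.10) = -143.08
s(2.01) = -5.36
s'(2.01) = -19.96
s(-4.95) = 348.18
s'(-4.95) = -205.64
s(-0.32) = 0.85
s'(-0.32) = 0.73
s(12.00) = -4093.06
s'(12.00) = -1053.89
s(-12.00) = 4686.38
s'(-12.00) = -1152.29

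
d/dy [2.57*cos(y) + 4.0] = -2.57*sin(y)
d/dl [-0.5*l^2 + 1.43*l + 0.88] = 1.43 - 1.0*l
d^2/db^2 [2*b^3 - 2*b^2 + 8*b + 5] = 12*b - 4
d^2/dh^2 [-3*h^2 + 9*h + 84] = -6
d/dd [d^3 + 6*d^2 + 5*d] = 3*d^2 + 12*d + 5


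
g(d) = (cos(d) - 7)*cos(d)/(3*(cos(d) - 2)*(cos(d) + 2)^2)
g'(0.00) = 0.00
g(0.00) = 0.22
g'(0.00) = 0.00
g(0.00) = 0.22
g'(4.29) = 0.52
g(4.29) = -0.17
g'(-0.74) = 0.14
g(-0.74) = 0.16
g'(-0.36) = 0.08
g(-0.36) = 0.21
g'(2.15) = -0.63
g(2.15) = -0.26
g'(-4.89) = -0.24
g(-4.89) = 0.05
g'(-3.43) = -0.62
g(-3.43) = -0.79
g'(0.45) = -0.10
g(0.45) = 0.20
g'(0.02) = -0.01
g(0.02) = 0.22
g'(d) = -(cos(d) - 7)*sin(d)/(3*(cos(d) - 2)*(cos(d) + 2)^2) + 2*(cos(d) - 7)*sin(d)*cos(d)/(3*(cos(d) - 2)*(cos(d) + 2)^3) + (cos(d) - 7)*sin(d)*cos(d)/(3*(cos(d) - 2)^2*(cos(d) + 2)^2) - sin(d)*cos(d)/(3*(cos(d) - 2)*(cos(d) + 2)^2) = (cos(d)^3 - 16*cos(d)^2 + 22*cos(d) - 28)*sin(d)/(3*(cos(d) - 2)^2*(cos(d) + 2)^3)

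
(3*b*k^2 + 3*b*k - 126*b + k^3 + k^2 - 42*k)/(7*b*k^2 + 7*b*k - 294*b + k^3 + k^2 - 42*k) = (3*b + k)/(7*b + k)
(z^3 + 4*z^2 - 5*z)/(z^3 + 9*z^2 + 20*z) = (z - 1)/(z + 4)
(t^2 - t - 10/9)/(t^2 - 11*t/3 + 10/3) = (t + 2/3)/(t - 2)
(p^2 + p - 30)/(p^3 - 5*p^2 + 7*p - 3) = (p^2 + p - 30)/(p^3 - 5*p^2 + 7*p - 3)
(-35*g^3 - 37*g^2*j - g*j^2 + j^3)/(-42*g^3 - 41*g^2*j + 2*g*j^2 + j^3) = (35*g^2 + 2*g*j - j^2)/(42*g^2 - g*j - j^2)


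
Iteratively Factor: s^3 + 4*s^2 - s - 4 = (s + 4)*(s^2 - 1) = (s - 1)*(s + 4)*(s + 1)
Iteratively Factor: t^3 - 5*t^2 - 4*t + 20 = (t - 5)*(t^2 - 4) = (t - 5)*(t - 2)*(t + 2)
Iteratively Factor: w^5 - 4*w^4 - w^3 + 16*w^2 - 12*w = (w - 1)*(w^4 - 3*w^3 - 4*w^2 + 12*w) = (w - 3)*(w - 1)*(w^3 - 4*w) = w*(w - 3)*(w - 1)*(w^2 - 4) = w*(w - 3)*(w - 2)*(w - 1)*(w + 2)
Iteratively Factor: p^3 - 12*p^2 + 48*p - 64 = (p - 4)*(p^2 - 8*p + 16) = (p - 4)^2*(p - 4)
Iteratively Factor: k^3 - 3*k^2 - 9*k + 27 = (k + 3)*(k^2 - 6*k + 9) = (k - 3)*(k + 3)*(k - 3)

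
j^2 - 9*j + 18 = (j - 6)*(j - 3)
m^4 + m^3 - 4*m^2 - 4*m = m*(m - 2)*(m + 1)*(m + 2)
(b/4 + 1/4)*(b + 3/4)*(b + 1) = b^3/4 + 11*b^2/16 + 5*b/8 + 3/16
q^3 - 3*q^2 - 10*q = q*(q - 5)*(q + 2)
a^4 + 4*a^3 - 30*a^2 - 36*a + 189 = (a - 3)^2*(a + 3)*(a + 7)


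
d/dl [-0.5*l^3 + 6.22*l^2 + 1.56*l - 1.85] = -1.5*l^2 + 12.44*l + 1.56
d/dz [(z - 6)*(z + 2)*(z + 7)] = 3*z^2 + 6*z - 40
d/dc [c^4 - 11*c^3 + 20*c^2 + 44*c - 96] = 4*c^3 - 33*c^2 + 40*c + 44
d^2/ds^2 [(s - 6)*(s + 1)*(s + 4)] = 6*s - 2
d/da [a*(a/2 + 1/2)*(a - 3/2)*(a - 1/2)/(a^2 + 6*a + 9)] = (8*a^4 + 44*a^3 - 36*a^2 - 33*a + 9)/(8*(a^3 + 9*a^2 + 27*a + 27))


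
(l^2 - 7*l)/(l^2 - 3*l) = (l - 7)/(l - 3)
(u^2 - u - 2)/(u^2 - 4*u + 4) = (u + 1)/(u - 2)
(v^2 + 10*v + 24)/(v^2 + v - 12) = (v + 6)/(v - 3)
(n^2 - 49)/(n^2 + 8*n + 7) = (n - 7)/(n + 1)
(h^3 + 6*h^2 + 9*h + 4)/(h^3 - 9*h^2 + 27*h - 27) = (h^3 + 6*h^2 + 9*h + 4)/(h^3 - 9*h^2 + 27*h - 27)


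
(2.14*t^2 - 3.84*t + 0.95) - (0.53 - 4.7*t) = 2.14*t^2 + 0.86*t + 0.42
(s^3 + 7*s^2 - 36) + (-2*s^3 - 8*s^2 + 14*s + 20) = -s^3 - s^2 + 14*s - 16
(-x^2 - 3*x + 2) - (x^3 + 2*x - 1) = -x^3 - x^2 - 5*x + 3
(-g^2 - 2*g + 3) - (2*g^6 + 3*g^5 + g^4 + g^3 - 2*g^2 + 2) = -2*g^6 - 3*g^5 - g^4 - g^3 + g^2 - 2*g + 1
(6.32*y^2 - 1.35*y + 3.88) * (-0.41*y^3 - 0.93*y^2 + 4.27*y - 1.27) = -2.5912*y^5 - 5.3241*y^4 + 26.6511*y^3 - 17.3993*y^2 + 18.2821*y - 4.9276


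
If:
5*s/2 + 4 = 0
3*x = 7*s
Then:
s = -8/5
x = -56/15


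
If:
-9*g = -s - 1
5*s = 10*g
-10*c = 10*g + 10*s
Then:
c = -3/7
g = 1/7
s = 2/7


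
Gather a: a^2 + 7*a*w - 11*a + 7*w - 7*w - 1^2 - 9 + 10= a^2 + a*(7*w - 11)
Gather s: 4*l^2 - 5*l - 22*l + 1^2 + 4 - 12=4*l^2 - 27*l - 7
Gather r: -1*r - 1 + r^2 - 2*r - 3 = r^2 - 3*r - 4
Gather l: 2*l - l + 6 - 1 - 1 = l + 4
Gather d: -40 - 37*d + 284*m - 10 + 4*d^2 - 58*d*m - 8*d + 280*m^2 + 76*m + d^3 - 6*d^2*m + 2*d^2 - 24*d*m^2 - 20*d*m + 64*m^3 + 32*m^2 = d^3 + d^2*(6 - 6*m) + d*(-24*m^2 - 78*m - 45) + 64*m^3 + 312*m^2 + 360*m - 50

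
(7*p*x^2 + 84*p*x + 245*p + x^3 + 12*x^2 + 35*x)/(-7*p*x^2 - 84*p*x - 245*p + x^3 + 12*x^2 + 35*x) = (7*p + x)/(-7*p + x)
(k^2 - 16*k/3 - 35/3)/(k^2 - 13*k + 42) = (k + 5/3)/(k - 6)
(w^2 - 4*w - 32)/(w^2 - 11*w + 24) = (w + 4)/(w - 3)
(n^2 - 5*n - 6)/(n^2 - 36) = (n + 1)/(n + 6)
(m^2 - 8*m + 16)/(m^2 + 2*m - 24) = (m - 4)/(m + 6)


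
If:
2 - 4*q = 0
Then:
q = 1/2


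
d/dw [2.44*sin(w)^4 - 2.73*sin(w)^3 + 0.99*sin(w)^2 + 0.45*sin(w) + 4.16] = (9.76*sin(w)^3 - 8.19*sin(w)^2 + 1.98*sin(w) + 0.45)*cos(w)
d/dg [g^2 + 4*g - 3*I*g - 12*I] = 2*g + 4 - 3*I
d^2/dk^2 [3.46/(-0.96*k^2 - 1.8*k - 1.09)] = (6.377472*k^2 + 11.95776*k - 3.46*(1.92*k + 1.8)*(3.84*k + 3.6) + 7.241088)/(0.96*k^2 + 1.8*k + 1.09)^3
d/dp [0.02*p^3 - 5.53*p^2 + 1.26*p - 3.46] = 0.06*p^2 - 11.06*p + 1.26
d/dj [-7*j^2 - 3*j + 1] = -14*j - 3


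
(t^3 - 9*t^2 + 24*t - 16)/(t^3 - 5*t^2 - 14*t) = (-t^3 + 9*t^2 - 24*t + 16)/(t*(-t^2 + 5*t + 14))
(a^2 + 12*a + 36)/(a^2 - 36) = (a + 6)/(a - 6)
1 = 1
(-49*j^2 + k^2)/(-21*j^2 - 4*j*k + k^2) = (7*j + k)/(3*j + k)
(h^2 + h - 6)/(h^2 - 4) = (h + 3)/(h + 2)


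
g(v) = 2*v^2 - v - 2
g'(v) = 4*v - 1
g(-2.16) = 9.49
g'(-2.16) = -9.64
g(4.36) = 31.66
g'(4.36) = 16.44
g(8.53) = 134.99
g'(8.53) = 33.12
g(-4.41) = 41.31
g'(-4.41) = -18.64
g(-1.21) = 2.14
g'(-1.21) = -5.84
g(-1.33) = 2.87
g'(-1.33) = -6.32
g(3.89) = 24.37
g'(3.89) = 14.56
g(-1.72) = 5.64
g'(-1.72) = -7.88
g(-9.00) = 169.00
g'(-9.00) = -37.00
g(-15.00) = 463.00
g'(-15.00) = -61.00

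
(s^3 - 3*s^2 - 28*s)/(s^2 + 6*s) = (s^2 - 3*s - 28)/(s + 6)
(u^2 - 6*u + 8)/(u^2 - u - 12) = (u - 2)/(u + 3)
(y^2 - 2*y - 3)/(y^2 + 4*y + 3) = (y - 3)/(y + 3)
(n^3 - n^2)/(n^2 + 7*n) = n*(n - 1)/(n + 7)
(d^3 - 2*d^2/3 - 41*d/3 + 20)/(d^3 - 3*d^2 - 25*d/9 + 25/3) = 3*(d + 4)/(3*d + 5)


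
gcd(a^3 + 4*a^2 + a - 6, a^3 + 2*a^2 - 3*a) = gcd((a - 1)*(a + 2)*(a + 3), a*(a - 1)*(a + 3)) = a^2 + 2*a - 3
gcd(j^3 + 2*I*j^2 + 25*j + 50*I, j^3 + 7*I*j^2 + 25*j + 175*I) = j^2 + 25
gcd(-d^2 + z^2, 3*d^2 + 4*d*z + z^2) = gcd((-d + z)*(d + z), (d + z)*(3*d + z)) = d + z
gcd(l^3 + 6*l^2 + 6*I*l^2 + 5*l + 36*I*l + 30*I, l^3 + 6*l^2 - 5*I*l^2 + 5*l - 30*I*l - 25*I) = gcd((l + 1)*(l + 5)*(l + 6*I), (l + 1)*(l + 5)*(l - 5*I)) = l^2 + 6*l + 5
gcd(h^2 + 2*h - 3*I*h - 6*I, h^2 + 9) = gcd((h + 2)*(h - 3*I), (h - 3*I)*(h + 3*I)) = h - 3*I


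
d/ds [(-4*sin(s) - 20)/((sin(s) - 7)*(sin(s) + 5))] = 4*cos(s)/(sin(s) - 7)^2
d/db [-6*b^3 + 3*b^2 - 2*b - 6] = -18*b^2 + 6*b - 2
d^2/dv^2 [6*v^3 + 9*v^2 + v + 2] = 36*v + 18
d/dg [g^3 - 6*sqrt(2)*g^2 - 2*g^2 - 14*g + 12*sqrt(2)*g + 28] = 3*g^2 - 12*sqrt(2)*g - 4*g - 14 + 12*sqrt(2)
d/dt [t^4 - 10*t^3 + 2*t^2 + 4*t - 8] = 4*t^3 - 30*t^2 + 4*t + 4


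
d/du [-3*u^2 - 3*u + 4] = -6*u - 3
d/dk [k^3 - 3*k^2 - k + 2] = 3*k^2 - 6*k - 1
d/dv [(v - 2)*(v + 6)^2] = (v + 6)*(3*v + 2)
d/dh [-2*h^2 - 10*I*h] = -4*h - 10*I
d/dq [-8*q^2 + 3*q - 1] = 3 - 16*q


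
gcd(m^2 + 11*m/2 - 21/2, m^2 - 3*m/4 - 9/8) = m - 3/2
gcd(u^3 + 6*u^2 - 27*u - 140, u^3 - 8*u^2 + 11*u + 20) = u - 5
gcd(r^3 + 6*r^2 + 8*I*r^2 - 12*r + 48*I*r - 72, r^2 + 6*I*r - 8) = r + 2*I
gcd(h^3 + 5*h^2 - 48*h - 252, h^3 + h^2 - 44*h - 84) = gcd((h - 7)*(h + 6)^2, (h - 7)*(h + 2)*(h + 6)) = h^2 - h - 42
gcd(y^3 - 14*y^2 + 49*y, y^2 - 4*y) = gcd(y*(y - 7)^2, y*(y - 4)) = y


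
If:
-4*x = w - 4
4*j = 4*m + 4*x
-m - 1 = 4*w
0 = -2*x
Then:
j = -17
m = -17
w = 4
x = 0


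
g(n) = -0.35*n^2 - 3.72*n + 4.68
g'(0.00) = -3.72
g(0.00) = 4.68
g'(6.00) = -7.92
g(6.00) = -30.24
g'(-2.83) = -1.74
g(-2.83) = 12.40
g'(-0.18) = -3.59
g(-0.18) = 5.34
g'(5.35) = -7.46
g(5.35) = -25.24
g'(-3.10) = -1.55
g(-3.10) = 12.85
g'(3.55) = -6.20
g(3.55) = -12.94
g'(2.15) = -5.22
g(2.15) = -4.94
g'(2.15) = -5.22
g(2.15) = -4.94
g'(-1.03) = -3.00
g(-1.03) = 8.14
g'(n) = -0.7*n - 3.72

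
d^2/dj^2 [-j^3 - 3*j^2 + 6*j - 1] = -6*j - 6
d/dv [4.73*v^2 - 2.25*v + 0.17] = 9.46*v - 2.25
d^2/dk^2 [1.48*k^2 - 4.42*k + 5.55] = 2.96000000000000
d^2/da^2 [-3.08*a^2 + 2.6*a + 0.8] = -6.16000000000000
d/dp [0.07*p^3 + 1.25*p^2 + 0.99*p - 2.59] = 0.21*p^2 + 2.5*p + 0.99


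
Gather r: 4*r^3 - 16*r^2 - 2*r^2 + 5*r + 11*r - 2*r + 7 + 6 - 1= 4*r^3 - 18*r^2 + 14*r + 12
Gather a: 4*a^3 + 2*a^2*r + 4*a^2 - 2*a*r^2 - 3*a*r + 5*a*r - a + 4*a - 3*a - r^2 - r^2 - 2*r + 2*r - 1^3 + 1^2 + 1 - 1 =4*a^3 + a^2*(2*r + 4) + a*(-2*r^2 + 2*r) - 2*r^2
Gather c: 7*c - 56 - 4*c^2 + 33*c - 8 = -4*c^2 + 40*c - 64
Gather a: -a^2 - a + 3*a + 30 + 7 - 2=-a^2 + 2*a + 35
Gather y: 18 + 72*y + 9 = 72*y + 27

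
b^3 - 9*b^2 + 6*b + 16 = (b - 8)*(b - 2)*(b + 1)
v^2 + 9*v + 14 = (v + 2)*(v + 7)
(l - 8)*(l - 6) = l^2 - 14*l + 48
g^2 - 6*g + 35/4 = (g - 7/2)*(g - 5/2)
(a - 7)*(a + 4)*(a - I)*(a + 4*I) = a^4 - 3*a^3 + 3*I*a^3 - 24*a^2 - 9*I*a^2 - 12*a - 84*I*a - 112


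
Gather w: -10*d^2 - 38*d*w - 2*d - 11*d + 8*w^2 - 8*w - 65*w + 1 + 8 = -10*d^2 - 13*d + 8*w^2 + w*(-38*d - 73) + 9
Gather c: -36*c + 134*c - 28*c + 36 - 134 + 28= 70*c - 70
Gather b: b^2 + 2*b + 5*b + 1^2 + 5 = b^2 + 7*b + 6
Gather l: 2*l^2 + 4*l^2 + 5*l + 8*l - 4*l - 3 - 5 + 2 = 6*l^2 + 9*l - 6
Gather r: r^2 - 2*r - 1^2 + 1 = r^2 - 2*r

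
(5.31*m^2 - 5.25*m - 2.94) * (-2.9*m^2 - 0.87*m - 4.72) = -15.399*m^4 + 10.6053*m^3 - 11.9697*m^2 + 27.3378*m + 13.8768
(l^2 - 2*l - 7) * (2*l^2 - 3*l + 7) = 2*l^4 - 7*l^3 - l^2 + 7*l - 49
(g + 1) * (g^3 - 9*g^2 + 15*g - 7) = g^4 - 8*g^3 + 6*g^2 + 8*g - 7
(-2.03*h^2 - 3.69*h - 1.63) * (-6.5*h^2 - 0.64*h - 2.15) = 13.195*h^4 + 25.2842*h^3 + 17.3211*h^2 + 8.9767*h + 3.5045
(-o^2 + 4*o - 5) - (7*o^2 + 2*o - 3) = -8*o^2 + 2*o - 2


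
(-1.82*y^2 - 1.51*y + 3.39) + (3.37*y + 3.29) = -1.82*y^2 + 1.86*y + 6.68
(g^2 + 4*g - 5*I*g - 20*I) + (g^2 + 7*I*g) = 2*g^2 + 4*g + 2*I*g - 20*I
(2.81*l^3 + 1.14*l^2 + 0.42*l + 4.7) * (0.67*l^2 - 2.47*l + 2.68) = 1.8827*l^5 - 6.1769*l^4 + 4.9964*l^3 + 5.1668*l^2 - 10.4834*l + 12.596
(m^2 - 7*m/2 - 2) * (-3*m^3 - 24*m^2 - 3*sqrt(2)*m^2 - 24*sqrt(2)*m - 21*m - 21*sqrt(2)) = -3*m^5 - 27*m^4/2 - 3*sqrt(2)*m^4 - 27*sqrt(2)*m^3/2 + 69*m^3 + 69*sqrt(2)*m^2 + 243*m^2/2 + 42*m + 243*sqrt(2)*m/2 + 42*sqrt(2)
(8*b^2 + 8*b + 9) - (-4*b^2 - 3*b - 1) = 12*b^2 + 11*b + 10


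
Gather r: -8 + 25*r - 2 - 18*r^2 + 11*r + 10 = -18*r^2 + 36*r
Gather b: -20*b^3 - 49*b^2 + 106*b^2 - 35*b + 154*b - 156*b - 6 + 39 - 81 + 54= -20*b^3 + 57*b^2 - 37*b + 6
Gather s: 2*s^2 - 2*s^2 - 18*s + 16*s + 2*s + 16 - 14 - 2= 0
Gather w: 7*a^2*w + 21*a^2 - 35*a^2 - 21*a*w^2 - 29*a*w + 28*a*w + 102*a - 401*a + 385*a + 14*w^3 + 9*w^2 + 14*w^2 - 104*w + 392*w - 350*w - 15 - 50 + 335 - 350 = -14*a^2 + 86*a + 14*w^3 + w^2*(23 - 21*a) + w*(7*a^2 - a - 62) - 80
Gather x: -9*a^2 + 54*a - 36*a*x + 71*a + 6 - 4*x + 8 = -9*a^2 + 125*a + x*(-36*a - 4) + 14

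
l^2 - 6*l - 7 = (l - 7)*(l + 1)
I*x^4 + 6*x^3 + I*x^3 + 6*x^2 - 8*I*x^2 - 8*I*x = x*(x - 4*I)*(x - 2*I)*(I*x + I)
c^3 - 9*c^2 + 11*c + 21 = (c - 7)*(c - 3)*(c + 1)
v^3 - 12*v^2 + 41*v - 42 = (v - 7)*(v - 3)*(v - 2)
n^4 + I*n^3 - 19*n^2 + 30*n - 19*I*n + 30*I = (n - 3)*(n - 2)*(n + 5)*(n + I)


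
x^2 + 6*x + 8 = (x + 2)*(x + 4)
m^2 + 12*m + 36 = (m + 6)^2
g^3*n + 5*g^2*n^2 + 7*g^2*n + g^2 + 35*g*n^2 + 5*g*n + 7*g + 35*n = (g + 7)*(g + 5*n)*(g*n + 1)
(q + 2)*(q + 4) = q^2 + 6*q + 8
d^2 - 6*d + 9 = (d - 3)^2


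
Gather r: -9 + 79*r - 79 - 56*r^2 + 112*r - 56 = -56*r^2 + 191*r - 144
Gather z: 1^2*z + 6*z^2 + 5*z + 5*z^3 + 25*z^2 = 5*z^3 + 31*z^2 + 6*z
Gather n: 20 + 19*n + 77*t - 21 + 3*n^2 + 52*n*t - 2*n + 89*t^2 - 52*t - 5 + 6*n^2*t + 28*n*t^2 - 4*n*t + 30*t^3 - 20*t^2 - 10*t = n^2*(6*t + 3) + n*(28*t^2 + 48*t + 17) + 30*t^3 + 69*t^2 + 15*t - 6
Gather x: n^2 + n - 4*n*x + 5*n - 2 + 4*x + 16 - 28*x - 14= n^2 + 6*n + x*(-4*n - 24)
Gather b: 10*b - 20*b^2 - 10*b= -20*b^2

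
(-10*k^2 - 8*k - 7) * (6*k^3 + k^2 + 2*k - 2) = -60*k^5 - 58*k^4 - 70*k^3 - 3*k^2 + 2*k + 14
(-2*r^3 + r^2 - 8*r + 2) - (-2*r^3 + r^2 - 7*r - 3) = 5 - r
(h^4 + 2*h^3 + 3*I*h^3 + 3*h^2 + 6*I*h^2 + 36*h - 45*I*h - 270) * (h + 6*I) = h^5 + 2*h^4 + 9*I*h^4 - 15*h^3 + 18*I*h^3 - 27*I*h^2 + 216*I*h - 1620*I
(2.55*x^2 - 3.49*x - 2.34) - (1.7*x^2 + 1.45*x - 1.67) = 0.85*x^2 - 4.94*x - 0.67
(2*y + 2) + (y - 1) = 3*y + 1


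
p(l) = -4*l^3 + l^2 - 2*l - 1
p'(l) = -12*l^2 + 2*l - 2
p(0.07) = -1.14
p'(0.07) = -1.92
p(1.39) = -12.59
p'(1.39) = -22.41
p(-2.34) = 60.41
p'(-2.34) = -72.39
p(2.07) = -36.33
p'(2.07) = -49.28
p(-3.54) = 196.06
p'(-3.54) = -159.46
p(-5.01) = 537.13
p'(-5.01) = -313.22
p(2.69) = -77.00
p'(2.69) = -83.45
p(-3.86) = 251.67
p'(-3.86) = -188.52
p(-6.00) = 911.00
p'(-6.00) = -446.00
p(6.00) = -841.00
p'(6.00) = -422.00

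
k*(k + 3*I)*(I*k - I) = I*k^3 - 3*k^2 - I*k^2 + 3*k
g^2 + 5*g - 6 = (g - 1)*(g + 6)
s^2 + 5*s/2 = s*(s + 5/2)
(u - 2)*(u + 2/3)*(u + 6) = u^3 + 14*u^2/3 - 28*u/3 - 8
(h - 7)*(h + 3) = h^2 - 4*h - 21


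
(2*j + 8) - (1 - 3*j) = 5*j + 7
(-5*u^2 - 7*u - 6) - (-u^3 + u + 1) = u^3 - 5*u^2 - 8*u - 7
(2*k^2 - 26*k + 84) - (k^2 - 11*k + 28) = k^2 - 15*k + 56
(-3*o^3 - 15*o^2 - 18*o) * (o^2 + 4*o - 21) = -3*o^5 - 27*o^4 - 15*o^3 + 243*o^2 + 378*o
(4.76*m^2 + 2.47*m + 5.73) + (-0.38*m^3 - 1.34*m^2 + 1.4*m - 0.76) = -0.38*m^3 + 3.42*m^2 + 3.87*m + 4.97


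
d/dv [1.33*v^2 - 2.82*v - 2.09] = 2.66*v - 2.82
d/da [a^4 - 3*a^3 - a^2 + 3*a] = 4*a^3 - 9*a^2 - 2*a + 3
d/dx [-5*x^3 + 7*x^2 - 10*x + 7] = -15*x^2 + 14*x - 10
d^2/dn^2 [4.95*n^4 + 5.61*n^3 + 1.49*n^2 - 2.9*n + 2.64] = 59.4*n^2 + 33.66*n + 2.98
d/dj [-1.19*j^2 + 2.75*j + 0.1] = 2.75 - 2.38*j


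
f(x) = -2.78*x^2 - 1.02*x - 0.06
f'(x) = -5.56*x - 1.02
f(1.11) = -4.62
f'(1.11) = -7.19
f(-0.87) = -1.28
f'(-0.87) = 3.82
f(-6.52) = -111.59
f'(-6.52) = 35.23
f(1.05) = -4.20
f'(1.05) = -6.86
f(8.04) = -187.96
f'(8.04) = -45.72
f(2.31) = -17.25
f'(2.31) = -13.86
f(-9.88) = -261.35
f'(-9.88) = 53.91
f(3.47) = -37.07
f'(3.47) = -20.31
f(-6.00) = -94.02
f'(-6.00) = 32.34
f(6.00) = -106.26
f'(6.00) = -34.38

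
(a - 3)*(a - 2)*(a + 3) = a^3 - 2*a^2 - 9*a + 18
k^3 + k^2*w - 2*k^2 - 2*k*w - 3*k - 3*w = (k - 3)*(k + 1)*(k + w)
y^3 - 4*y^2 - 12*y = y*(y - 6)*(y + 2)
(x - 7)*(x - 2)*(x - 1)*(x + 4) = x^4 - 6*x^3 - 17*x^2 + 78*x - 56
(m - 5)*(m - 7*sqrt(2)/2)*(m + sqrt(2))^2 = m^4 - 5*m^3 - 3*sqrt(2)*m^3/2 - 12*m^2 + 15*sqrt(2)*m^2/2 - 7*sqrt(2)*m + 60*m + 35*sqrt(2)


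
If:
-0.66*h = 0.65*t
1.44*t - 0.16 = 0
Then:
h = -0.11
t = 0.11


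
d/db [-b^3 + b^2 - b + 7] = -3*b^2 + 2*b - 1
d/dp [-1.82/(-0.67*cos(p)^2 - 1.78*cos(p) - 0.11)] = (2.4388*cos(p) + 3.2396)*sin(p)/(0.67*cos(p)^2 + 1.78*cos(p) + 0.11)^2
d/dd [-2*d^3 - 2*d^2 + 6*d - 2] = -6*d^2 - 4*d + 6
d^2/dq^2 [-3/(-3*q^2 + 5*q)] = 6*(-3*q*(3*q - 5) + (6*q - 5)^2)/(q^3*(3*q - 5)^3)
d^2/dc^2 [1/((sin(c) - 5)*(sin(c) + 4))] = (-4*sin(c)^4 + 3*sin(c)^3 - 75*sin(c)^2 + 14*sin(c) + 42)/((sin(c) - 5)^3*(sin(c) + 4)^3)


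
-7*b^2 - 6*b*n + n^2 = (-7*b + n)*(b + n)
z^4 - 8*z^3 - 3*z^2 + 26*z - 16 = (z - 8)*(z - 1)^2*(z + 2)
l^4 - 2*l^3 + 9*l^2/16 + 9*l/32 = l*(l - 3/2)*(l - 3/4)*(l + 1/4)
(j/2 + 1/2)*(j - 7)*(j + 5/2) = j^3/2 - 7*j^2/4 - 11*j - 35/4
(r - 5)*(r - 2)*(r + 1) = r^3 - 6*r^2 + 3*r + 10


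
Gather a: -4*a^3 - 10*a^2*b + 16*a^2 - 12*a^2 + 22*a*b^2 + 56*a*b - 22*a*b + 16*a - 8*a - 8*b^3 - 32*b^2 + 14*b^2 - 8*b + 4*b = -4*a^3 + a^2*(4 - 10*b) + a*(22*b^2 + 34*b + 8) - 8*b^3 - 18*b^2 - 4*b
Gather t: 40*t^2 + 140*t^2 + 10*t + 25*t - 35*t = 180*t^2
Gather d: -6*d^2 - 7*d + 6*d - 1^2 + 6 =-6*d^2 - d + 5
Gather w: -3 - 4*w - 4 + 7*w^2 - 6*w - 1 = 7*w^2 - 10*w - 8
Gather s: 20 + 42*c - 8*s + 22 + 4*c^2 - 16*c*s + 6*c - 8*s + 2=4*c^2 + 48*c + s*(-16*c - 16) + 44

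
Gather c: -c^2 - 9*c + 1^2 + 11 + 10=-c^2 - 9*c + 22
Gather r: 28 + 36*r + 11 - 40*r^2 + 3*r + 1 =-40*r^2 + 39*r + 40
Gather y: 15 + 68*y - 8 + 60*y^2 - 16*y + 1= 60*y^2 + 52*y + 8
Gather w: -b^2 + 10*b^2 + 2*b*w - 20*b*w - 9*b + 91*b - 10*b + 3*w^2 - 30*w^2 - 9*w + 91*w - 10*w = 9*b^2 + 72*b - 27*w^2 + w*(72 - 18*b)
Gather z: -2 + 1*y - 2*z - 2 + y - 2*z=2*y - 4*z - 4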